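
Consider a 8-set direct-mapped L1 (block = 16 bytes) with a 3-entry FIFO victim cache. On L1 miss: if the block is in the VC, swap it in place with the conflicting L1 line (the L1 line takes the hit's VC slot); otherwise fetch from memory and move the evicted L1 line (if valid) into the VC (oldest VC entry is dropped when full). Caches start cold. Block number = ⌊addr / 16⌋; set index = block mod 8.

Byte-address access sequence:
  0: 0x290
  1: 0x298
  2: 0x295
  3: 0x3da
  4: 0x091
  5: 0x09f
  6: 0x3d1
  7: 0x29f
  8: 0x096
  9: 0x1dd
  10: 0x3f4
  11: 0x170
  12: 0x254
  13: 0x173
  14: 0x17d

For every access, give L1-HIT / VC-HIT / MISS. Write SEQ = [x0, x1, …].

#0 0x290→b41/s1 MISS; vc=[]
#1 0x298→b41/s1 L1-HIT; vc=[]
#2 0x295→b41/s1 L1-HIT; vc=[]
#3 0x3da→b61/s5 MISS; vc=[]
#4 0x91→b9/s1 MISS; vc=[41]
#5 0x9f→b9/s1 L1-HIT; vc=[41]
#6 0x3d1→b61/s5 L1-HIT; vc=[41]
#7 0x29f→b41/s1 VC-HIT; vc=[9]
#8 0x96→b9/s1 VC-HIT; vc=[41]
#9 0x1dd→b29/s5 MISS; vc=[41,61]
#10 0x3f4→b63/s7 MISS; vc=[41,61]
#11 0x170→b23/s7 MISS; vc=[41,61,63]
#12 0x254→b37/s5 MISS; vc=[61,63,29]
#13 0x173→b23/s7 L1-HIT; vc=[61,63,29]
#14 0x17d→b23/s7 L1-HIT; vc=[61,63,29]

SEQ = [MISS, L1-HIT, L1-HIT, MISS, MISS, L1-HIT, L1-HIT, VC-HIT, VC-HIT, MISS, MISS, MISS, MISS, L1-HIT, L1-HIT]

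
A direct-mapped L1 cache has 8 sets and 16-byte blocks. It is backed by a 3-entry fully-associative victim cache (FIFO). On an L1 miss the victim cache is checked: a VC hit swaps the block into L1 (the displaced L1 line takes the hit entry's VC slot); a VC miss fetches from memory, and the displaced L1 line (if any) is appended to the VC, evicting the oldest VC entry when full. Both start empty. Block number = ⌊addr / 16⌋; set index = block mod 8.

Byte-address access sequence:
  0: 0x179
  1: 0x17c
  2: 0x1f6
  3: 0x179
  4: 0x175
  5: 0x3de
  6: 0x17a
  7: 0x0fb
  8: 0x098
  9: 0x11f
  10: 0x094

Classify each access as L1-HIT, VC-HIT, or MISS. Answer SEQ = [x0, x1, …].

0: 0x179 (blk 23, set 7) → MISS  vc=[]
1: 0x17c (blk 23, set 7) → L1-HIT  vc=[]
2: 0x1f6 (blk 31, set 7) → MISS  vc=[23]
3: 0x179 (blk 23, set 7) → VC-HIT  vc=[31]
4: 0x175 (blk 23, set 7) → L1-HIT  vc=[31]
5: 0x3de (blk 61, set 5) → MISS  vc=[31]
6: 0x17a (blk 23, set 7) → L1-HIT  vc=[31]
7: 0xfb (blk 15, set 7) → MISS  vc=[31, 23]
8: 0x98 (blk 9, set 1) → MISS  vc=[31, 23]
9: 0x11f (blk 17, set 1) → MISS  vc=[31, 23, 9]
10: 0x94 (blk 9, set 1) → VC-HIT  vc=[31, 23, 17]

SEQ = [MISS, L1-HIT, MISS, VC-HIT, L1-HIT, MISS, L1-HIT, MISS, MISS, MISS, VC-HIT]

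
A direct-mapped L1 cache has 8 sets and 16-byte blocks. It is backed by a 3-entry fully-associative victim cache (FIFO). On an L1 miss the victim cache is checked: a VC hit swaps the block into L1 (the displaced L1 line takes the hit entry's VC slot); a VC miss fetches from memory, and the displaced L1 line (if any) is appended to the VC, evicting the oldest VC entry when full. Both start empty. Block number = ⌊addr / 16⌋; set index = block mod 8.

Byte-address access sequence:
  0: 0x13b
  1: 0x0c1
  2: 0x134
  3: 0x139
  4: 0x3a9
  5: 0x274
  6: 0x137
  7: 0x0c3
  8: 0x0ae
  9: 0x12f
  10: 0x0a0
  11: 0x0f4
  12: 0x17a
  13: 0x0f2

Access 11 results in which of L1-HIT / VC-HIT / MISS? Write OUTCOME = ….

0: 0x13b (blk 19, set 3) → MISS  vc=[]
1: 0xc1 (blk 12, set 4) → MISS  vc=[]
2: 0x134 (blk 19, set 3) → L1-HIT  vc=[]
3: 0x139 (blk 19, set 3) → L1-HIT  vc=[]
4: 0x3a9 (blk 58, set 2) → MISS  vc=[]
5: 0x274 (blk 39, set 7) → MISS  vc=[]
6: 0x137 (blk 19, set 3) → L1-HIT  vc=[]
7: 0xc3 (blk 12, set 4) → L1-HIT  vc=[]
8: 0xae (blk 10, set 2) → MISS  vc=[58]
9: 0x12f (blk 18, set 2) → MISS  vc=[58, 10]
10: 0xa0 (blk 10, set 2) → VC-HIT  vc=[58, 18]
11: 0xf4 (blk 15, set 7) → MISS  vc=[58, 18, 39]
12: 0x17a (blk 23, set 7) → MISS  vc=[18, 39, 15]
13: 0xf2 (blk 15, set 7) → VC-HIT  vc=[18, 39, 23]

OUTCOME = MISS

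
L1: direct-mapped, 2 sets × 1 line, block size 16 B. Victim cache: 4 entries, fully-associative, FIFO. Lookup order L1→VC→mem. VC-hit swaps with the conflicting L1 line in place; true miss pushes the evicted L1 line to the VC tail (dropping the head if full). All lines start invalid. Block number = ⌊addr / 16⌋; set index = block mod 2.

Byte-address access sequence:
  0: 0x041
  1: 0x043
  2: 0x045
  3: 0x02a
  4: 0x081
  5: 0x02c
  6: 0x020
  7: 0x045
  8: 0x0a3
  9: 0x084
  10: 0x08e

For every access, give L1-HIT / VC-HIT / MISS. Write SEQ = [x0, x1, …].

SEQ = [MISS, L1-HIT, L1-HIT, MISS, MISS, VC-HIT, L1-HIT, VC-HIT, MISS, VC-HIT, L1-HIT]

0: 0x41 (blk 4, set 0) → MISS  vc=[]
1: 0x43 (blk 4, set 0) → L1-HIT  vc=[]
2: 0x45 (blk 4, set 0) → L1-HIT  vc=[]
3: 0x2a (blk 2, set 0) → MISS  vc=[4]
4: 0x81 (blk 8, set 0) → MISS  vc=[4, 2]
5: 0x2c (blk 2, set 0) → VC-HIT  vc=[4, 8]
6: 0x20 (blk 2, set 0) → L1-HIT  vc=[4, 8]
7: 0x45 (blk 4, set 0) → VC-HIT  vc=[2, 8]
8: 0xa3 (blk 10, set 0) → MISS  vc=[2, 8, 4]
9: 0x84 (blk 8, set 0) → VC-HIT  vc=[2, 10, 4]
10: 0x8e (blk 8, set 0) → L1-HIT  vc=[2, 10, 4]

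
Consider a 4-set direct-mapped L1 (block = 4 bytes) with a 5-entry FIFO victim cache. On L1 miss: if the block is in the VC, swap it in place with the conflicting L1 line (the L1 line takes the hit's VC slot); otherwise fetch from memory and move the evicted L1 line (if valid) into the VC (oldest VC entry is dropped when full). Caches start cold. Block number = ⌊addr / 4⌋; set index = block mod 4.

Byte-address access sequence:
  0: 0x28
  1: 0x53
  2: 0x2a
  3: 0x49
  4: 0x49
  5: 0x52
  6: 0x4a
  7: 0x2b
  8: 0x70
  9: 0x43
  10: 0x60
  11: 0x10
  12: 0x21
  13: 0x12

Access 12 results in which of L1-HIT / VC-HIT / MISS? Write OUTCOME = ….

#0 0x28→b10/s2 MISS; vc=[]
#1 0x53→b20/s0 MISS; vc=[]
#2 0x2a→b10/s2 L1-HIT; vc=[]
#3 0x49→b18/s2 MISS; vc=[10]
#4 0x49→b18/s2 L1-HIT; vc=[10]
#5 0x52→b20/s0 L1-HIT; vc=[10]
#6 0x4a→b18/s2 L1-HIT; vc=[10]
#7 0x2b→b10/s2 VC-HIT; vc=[18]
#8 0x70→b28/s0 MISS; vc=[18,20]
#9 0x43→b16/s0 MISS; vc=[18,20,28]
#10 0x60→b24/s0 MISS; vc=[18,20,28,16]
#11 0x10→b4/s0 MISS; vc=[18,20,28,16,24]
#12 0x21→b8/s0 MISS; vc=[20,28,16,24,4]
#13 0x12→b4/s0 VC-HIT; vc=[20,28,16,24,8]

OUTCOME = MISS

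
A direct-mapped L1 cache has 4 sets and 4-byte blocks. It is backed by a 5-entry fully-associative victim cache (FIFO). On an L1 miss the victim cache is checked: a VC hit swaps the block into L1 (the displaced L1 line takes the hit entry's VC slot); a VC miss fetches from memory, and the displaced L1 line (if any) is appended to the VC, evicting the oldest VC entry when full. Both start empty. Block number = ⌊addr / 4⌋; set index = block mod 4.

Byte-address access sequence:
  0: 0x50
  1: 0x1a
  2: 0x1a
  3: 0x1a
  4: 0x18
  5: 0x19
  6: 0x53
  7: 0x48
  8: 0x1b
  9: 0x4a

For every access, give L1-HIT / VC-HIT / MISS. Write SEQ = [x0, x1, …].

SEQ = [MISS, MISS, L1-HIT, L1-HIT, L1-HIT, L1-HIT, L1-HIT, MISS, VC-HIT, VC-HIT]

  [0] addr=0x50 blk=20 s=0: MISS | VC []
  [1] addr=0x1a blk=6 s=2: MISS | VC []
  [2] addr=0x1a blk=6 s=2: L1-HIT | VC []
  [3] addr=0x1a blk=6 s=2: L1-HIT | VC []
  [4] addr=0x18 blk=6 s=2: L1-HIT | VC []
  [5] addr=0x19 blk=6 s=2: L1-HIT | VC []
  [6] addr=0x53 blk=20 s=0: L1-HIT | VC []
  [7] addr=0x48 blk=18 s=2: MISS | VC [6]
  [8] addr=0x1b blk=6 s=2: VC-HIT | VC [18]
  [9] addr=0x4a blk=18 s=2: VC-HIT | VC [6]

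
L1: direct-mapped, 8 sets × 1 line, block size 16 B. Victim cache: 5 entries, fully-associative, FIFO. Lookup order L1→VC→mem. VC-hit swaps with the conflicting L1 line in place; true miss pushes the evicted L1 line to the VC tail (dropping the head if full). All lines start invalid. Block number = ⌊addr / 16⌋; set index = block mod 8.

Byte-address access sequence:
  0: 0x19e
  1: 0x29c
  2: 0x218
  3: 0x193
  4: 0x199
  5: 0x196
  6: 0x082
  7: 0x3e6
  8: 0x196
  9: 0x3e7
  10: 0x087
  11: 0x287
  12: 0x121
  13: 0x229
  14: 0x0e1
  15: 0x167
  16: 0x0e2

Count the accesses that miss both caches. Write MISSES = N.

0: 0x19e (blk 25, set 1) → MISS  vc=[]
1: 0x29c (blk 41, set 1) → MISS  vc=[25]
2: 0x218 (blk 33, set 1) → MISS  vc=[25, 41]
3: 0x193 (blk 25, set 1) → VC-HIT  vc=[33, 41]
4: 0x199 (blk 25, set 1) → L1-HIT  vc=[33, 41]
5: 0x196 (blk 25, set 1) → L1-HIT  vc=[33, 41]
6: 0x82 (blk 8, set 0) → MISS  vc=[33, 41]
7: 0x3e6 (blk 62, set 6) → MISS  vc=[33, 41]
8: 0x196 (blk 25, set 1) → L1-HIT  vc=[33, 41]
9: 0x3e7 (blk 62, set 6) → L1-HIT  vc=[33, 41]
10: 0x87 (blk 8, set 0) → L1-HIT  vc=[33, 41]
11: 0x287 (blk 40, set 0) → MISS  vc=[33, 41, 8]
12: 0x121 (blk 18, set 2) → MISS  vc=[33, 41, 8]
13: 0x229 (blk 34, set 2) → MISS  vc=[33, 41, 8, 18]
14: 0xe1 (blk 14, set 6) → MISS  vc=[33, 41, 8, 18, 62]
15: 0x167 (blk 22, set 6) → MISS  vc=[41, 8, 18, 62, 14]
16: 0xe2 (blk 14, set 6) → VC-HIT  vc=[41, 8, 18, 62, 22]

MISSES = 10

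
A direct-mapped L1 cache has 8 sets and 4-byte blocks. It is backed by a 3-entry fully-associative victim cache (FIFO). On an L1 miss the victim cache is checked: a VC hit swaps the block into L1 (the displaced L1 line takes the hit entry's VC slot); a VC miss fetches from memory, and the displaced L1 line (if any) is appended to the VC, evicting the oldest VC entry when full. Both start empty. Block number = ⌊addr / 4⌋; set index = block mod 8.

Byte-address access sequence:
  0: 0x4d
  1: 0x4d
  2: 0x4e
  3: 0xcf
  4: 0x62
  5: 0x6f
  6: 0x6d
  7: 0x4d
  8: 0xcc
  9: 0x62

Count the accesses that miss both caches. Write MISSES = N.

MISSES = 4

  [0] addr=0x4d blk=19 s=3: MISS | VC []
  [1] addr=0x4d blk=19 s=3: L1-HIT | VC []
  [2] addr=0x4e blk=19 s=3: L1-HIT | VC []
  [3] addr=0xcf blk=51 s=3: MISS | VC [19]
  [4] addr=0x62 blk=24 s=0: MISS | VC [19]
  [5] addr=0x6f blk=27 s=3: MISS | VC [19, 51]
  [6] addr=0x6d blk=27 s=3: L1-HIT | VC [19, 51]
  [7] addr=0x4d blk=19 s=3: VC-HIT | VC [27, 51]
  [8] addr=0xcc blk=51 s=3: VC-HIT | VC [27, 19]
  [9] addr=0x62 blk=24 s=0: L1-HIT | VC [27, 19]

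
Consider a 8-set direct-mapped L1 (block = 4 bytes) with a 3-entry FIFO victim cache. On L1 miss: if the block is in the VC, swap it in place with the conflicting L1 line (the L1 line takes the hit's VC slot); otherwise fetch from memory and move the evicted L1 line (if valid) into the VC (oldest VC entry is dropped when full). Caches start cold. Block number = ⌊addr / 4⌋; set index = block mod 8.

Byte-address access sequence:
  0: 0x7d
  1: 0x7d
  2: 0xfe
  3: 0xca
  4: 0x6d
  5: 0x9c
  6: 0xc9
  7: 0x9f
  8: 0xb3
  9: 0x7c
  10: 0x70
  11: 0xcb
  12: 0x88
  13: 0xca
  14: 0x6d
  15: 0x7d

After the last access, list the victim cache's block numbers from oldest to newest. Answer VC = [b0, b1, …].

#0 0x7d→b31/s7 MISS; vc=[]
#1 0x7d→b31/s7 L1-HIT; vc=[]
#2 0xfe→b63/s7 MISS; vc=[31]
#3 0xca→b50/s2 MISS; vc=[31]
#4 0x6d→b27/s3 MISS; vc=[31]
#5 0x9c→b39/s7 MISS; vc=[31,63]
#6 0xc9→b50/s2 L1-HIT; vc=[31,63]
#7 0x9f→b39/s7 L1-HIT; vc=[31,63]
#8 0xb3→b44/s4 MISS; vc=[31,63]
#9 0x7c→b31/s7 VC-HIT; vc=[39,63]
#10 0x70→b28/s4 MISS; vc=[39,63,44]
#11 0xcb→b50/s2 L1-HIT; vc=[39,63,44]
#12 0x88→b34/s2 MISS; vc=[63,44,50]
#13 0xca→b50/s2 VC-HIT; vc=[63,44,34]
#14 0x6d→b27/s3 L1-HIT; vc=[63,44,34]
#15 0x7d→b31/s7 L1-HIT; vc=[63,44,34]

VC = [63, 44, 34]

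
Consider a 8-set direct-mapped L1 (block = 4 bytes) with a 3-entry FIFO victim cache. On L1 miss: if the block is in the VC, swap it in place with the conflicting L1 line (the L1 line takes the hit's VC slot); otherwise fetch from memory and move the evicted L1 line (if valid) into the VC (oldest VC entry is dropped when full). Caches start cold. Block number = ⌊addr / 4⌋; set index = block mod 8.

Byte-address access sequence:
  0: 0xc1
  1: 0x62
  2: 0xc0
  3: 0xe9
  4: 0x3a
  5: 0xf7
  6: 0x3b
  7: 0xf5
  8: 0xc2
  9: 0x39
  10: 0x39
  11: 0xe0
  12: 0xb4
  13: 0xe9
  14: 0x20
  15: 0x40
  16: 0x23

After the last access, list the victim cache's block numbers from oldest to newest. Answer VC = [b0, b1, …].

VC = [61, 56, 16]

0: 0xc1 (blk 48, set 0) → MISS  vc=[]
1: 0x62 (blk 24, set 0) → MISS  vc=[48]
2: 0xc0 (blk 48, set 0) → VC-HIT  vc=[24]
3: 0xe9 (blk 58, set 2) → MISS  vc=[24]
4: 0x3a (blk 14, set 6) → MISS  vc=[24]
5: 0xf7 (blk 61, set 5) → MISS  vc=[24]
6: 0x3b (blk 14, set 6) → L1-HIT  vc=[24]
7: 0xf5 (blk 61, set 5) → L1-HIT  vc=[24]
8: 0xc2 (blk 48, set 0) → L1-HIT  vc=[24]
9: 0x39 (blk 14, set 6) → L1-HIT  vc=[24]
10: 0x39 (blk 14, set 6) → L1-HIT  vc=[24]
11: 0xe0 (blk 56, set 0) → MISS  vc=[24, 48]
12: 0xb4 (blk 45, set 5) → MISS  vc=[24, 48, 61]
13: 0xe9 (blk 58, set 2) → L1-HIT  vc=[24, 48, 61]
14: 0x20 (blk 8, set 0) → MISS  vc=[48, 61, 56]
15: 0x40 (blk 16, set 0) → MISS  vc=[61, 56, 8]
16: 0x23 (blk 8, set 0) → VC-HIT  vc=[61, 56, 16]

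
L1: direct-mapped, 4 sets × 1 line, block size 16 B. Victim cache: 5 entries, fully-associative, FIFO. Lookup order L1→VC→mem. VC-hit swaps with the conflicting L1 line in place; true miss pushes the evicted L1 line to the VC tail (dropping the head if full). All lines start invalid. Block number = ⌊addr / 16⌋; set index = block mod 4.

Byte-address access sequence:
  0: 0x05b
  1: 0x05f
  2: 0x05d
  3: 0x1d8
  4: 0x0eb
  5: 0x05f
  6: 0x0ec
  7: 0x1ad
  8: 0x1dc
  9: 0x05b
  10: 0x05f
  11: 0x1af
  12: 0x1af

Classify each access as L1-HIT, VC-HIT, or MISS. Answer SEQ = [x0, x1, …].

  [0] addr=0x5b blk=5 s=1: MISS | VC []
  [1] addr=0x5f blk=5 s=1: L1-HIT | VC []
  [2] addr=0x5d blk=5 s=1: L1-HIT | VC []
  [3] addr=0x1d8 blk=29 s=1: MISS | VC [5]
  [4] addr=0xeb blk=14 s=2: MISS | VC [5]
  [5] addr=0x5f blk=5 s=1: VC-HIT | VC [29]
  [6] addr=0xec blk=14 s=2: L1-HIT | VC [29]
  [7] addr=0x1ad blk=26 s=2: MISS | VC [29, 14]
  [8] addr=0x1dc blk=29 s=1: VC-HIT | VC [5, 14]
  [9] addr=0x5b blk=5 s=1: VC-HIT | VC [29, 14]
  [10] addr=0x5f blk=5 s=1: L1-HIT | VC [29, 14]
  [11] addr=0x1af blk=26 s=2: L1-HIT | VC [29, 14]
  [12] addr=0x1af blk=26 s=2: L1-HIT | VC [29, 14]

SEQ = [MISS, L1-HIT, L1-HIT, MISS, MISS, VC-HIT, L1-HIT, MISS, VC-HIT, VC-HIT, L1-HIT, L1-HIT, L1-HIT]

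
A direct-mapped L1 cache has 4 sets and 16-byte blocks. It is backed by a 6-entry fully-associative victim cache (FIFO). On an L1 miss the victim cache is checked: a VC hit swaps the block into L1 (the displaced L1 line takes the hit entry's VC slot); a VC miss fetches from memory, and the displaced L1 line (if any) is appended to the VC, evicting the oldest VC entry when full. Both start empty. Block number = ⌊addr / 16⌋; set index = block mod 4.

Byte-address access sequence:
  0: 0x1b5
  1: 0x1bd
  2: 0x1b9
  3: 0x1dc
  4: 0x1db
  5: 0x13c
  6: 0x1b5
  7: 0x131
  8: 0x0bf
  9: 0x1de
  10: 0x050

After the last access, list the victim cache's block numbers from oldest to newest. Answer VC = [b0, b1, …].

#0 0x1b5→b27/s3 MISS; vc=[]
#1 0x1bd→b27/s3 L1-HIT; vc=[]
#2 0x1b9→b27/s3 L1-HIT; vc=[]
#3 0x1dc→b29/s1 MISS; vc=[]
#4 0x1db→b29/s1 L1-HIT; vc=[]
#5 0x13c→b19/s3 MISS; vc=[27]
#6 0x1b5→b27/s3 VC-HIT; vc=[19]
#7 0x131→b19/s3 VC-HIT; vc=[27]
#8 0xbf→b11/s3 MISS; vc=[27,19]
#9 0x1de→b29/s1 L1-HIT; vc=[27,19]
#10 0x50→b5/s1 MISS; vc=[27,19,29]

VC = [27, 19, 29]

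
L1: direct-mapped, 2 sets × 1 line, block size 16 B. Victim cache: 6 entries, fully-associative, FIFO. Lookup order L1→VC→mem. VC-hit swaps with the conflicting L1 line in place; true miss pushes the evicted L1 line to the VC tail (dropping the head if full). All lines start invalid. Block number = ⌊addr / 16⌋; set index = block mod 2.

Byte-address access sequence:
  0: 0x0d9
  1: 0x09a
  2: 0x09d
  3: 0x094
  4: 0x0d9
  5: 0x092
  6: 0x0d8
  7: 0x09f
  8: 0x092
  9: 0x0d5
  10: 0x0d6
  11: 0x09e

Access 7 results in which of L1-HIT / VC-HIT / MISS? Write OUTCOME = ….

OUTCOME = VC-HIT

0: 0xd9 (blk 13, set 1) → MISS  vc=[]
1: 0x9a (blk 9, set 1) → MISS  vc=[13]
2: 0x9d (blk 9, set 1) → L1-HIT  vc=[13]
3: 0x94 (blk 9, set 1) → L1-HIT  vc=[13]
4: 0xd9 (blk 13, set 1) → VC-HIT  vc=[9]
5: 0x92 (blk 9, set 1) → VC-HIT  vc=[13]
6: 0xd8 (blk 13, set 1) → VC-HIT  vc=[9]
7: 0x9f (blk 9, set 1) → VC-HIT  vc=[13]
8: 0x92 (blk 9, set 1) → L1-HIT  vc=[13]
9: 0xd5 (blk 13, set 1) → VC-HIT  vc=[9]
10: 0xd6 (blk 13, set 1) → L1-HIT  vc=[9]
11: 0x9e (blk 9, set 1) → VC-HIT  vc=[13]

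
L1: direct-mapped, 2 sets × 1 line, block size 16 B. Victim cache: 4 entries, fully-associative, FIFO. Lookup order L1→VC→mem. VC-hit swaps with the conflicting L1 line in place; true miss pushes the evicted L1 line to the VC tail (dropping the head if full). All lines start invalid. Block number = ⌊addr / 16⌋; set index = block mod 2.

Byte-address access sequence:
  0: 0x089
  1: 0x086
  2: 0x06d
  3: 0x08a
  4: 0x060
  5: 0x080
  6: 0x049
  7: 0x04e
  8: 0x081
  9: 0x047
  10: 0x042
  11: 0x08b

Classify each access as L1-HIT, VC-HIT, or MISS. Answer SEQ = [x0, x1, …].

SEQ = [MISS, L1-HIT, MISS, VC-HIT, VC-HIT, VC-HIT, MISS, L1-HIT, VC-HIT, VC-HIT, L1-HIT, VC-HIT]

0: 0x89 (blk 8, set 0) → MISS  vc=[]
1: 0x86 (blk 8, set 0) → L1-HIT  vc=[]
2: 0x6d (blk 6, set 0) → MISS  vc=[8]
3: 0x8a (blk 8, set 0) → VC-HIT  vc=[6]
4: 0x60 (blk 6, set 0) → VC-HIT  vc=[8]
5: 0x80 (blk 8, set 0) → VC-HIT  vc=[6]
6: 0x49 (blk 4, set 0) → MISS  vc=[6, 8]
7: 0x4e (blk 4, set 0) → L1-HIT  vc=[6, 8]
8: 0x81 (blk 8, set 0) → VC-HIT  vc=[6, 4]
9: 0x47 (blk 4, set 0) → VC-HIT  vc=[6, 8]
10: 0x42 (blk 4, set 0) → L1-HIT  vc=[6, 8]
11: 0x8b (blk 8, set 0) → VC-HIT  vc=[6, 4]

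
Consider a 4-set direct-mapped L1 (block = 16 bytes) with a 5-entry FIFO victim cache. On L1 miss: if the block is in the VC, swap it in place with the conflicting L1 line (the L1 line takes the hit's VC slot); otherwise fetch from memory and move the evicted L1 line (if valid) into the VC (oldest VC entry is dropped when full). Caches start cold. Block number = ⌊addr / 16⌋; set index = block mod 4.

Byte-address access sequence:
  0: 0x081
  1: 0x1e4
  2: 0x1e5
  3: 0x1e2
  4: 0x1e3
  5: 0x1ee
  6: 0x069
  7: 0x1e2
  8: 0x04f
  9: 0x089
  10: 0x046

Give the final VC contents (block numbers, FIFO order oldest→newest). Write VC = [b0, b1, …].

VC = [6, 8]

0: 0x81 (blk 8, set 0) → MISS  vc=[]
1: 0x1e4 (blk 30, set 2) → MISS  vc=[]
2: 0x1e5 (blk 30, set 2) → L1-HIT  vc=[]
3: 0x1e2 (blk 30, set 2) → L1-HIT  vc=[]
4: 0x1e3 (blk 30, set 2) → L1-HIT  vc=[]
5: 0x1ee (blk 30, set 2) → L1-HIT  vc=[]
6: 0x69 (blk 6, set 2) → MISS  vc=[30]
7: 0x1e2 (blk 30, set 2) → VC-HIT  vc=[6]
8: 0x4f (blk 4, set 0) → MISS  vc=[6, 8]
9: 0x89 (blk 8, set 0) → VC-HIT  vc=[6, 4]
10: 0x46 (blk 4, set 0) → VC-HIT  vc=[6, 8]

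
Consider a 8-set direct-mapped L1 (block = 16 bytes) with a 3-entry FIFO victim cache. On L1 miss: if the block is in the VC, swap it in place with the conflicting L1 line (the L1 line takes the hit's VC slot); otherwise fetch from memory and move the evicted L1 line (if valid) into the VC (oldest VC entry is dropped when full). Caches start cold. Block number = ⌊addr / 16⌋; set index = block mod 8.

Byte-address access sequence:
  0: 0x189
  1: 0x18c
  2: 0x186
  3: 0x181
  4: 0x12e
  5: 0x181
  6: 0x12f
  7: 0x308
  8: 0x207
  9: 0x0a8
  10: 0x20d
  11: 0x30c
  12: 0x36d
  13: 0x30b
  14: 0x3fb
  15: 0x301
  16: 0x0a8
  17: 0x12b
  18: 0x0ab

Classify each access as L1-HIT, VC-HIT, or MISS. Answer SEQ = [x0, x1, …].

SEQ = [MISS, L1-HIT, L1-HIT, L1-HIT, MISS, L1-HIT, L1-HIT, MISS, MISS, MISS, L1-HIT, VC-HIT, MISS, L1-HIT, MISS, L1-HIT, L1-HIT, VC-HIT, VC-HIT]

  [0] addr=0x189 blk=24 s=0: MISS | VC []
  [1] addr=0x18c blk=24 s=0: L1-HIT | VC []
  [2] addr=0x186 blk=24 s=0: L1-HIT | VC []
  [3] addr=0x181 blk=24 s=0: L1-HIT | VC []
  [4] addr=0x12e blk=18 s=2: MISS | VC []
  [5] addr=0x181 blk=24 s=0: L1-HIT | VC []
  [6] addr=0x12f blk=18 s=2: L1-HIT | VC []
  [7] addr=0x308 blk=48 s=0: MISS | VC [24]
  [8] addr=0x207 blk=32 s=0: MISS | VC [24, 48]
  [9] addr=0xa8 blk=10 s=2: MISS | VC [24, 48, 18]
  [10] addr=0x20d blk=32 s=0: L1-HIT | VC [24, 48, 18]
  [11] addr=0x30c blk=48 s=0: VC-HIT | VC [24, 32, 18]
  [12] addr=0x36d blk=54 s=6: MISS | VC [24, 32, 18]
  [13] addr=0x30b blk=48 s=0: L1-HIT | VC [24, 32, 18]
  [14] addr=0x3fb blk=63 s=7: MISS | VC [24, 32, 18]
  [15] addr=0x301 blk=48 s=0: L1-HIT | VC [24, 32, 18]
  [16] addr=0xa8 blk=10 s=2: L1-HIT | VC [24, 32, 18]
  [17] addr=0x12b blk=18 s=2: VC-HIT | VC [24, 32, 10]
  [18] addr=0xab blk=10 s=2: VC-HIT | VC [24, 32, 18]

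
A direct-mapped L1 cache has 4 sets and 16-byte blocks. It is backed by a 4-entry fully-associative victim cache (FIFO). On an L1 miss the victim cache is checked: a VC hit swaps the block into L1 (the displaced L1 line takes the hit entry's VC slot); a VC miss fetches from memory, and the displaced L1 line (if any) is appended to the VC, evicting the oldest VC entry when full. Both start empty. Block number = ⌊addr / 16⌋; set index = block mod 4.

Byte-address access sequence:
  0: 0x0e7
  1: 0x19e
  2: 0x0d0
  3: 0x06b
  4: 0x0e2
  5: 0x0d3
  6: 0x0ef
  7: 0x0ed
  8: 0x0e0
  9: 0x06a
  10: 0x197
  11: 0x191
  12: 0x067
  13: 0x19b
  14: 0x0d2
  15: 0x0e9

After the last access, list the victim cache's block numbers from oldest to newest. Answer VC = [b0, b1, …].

VC = [25, 6]

  [0] addr=0xe7 blk=14 s=2: MISS | VC []
  [1] addr=0x19e blk=25 s=1: MISS | VC []
  [2] addr=0xd0 blk=13 s=1: MISS | VC [25]
  [3] addr=0x6b blk=6 s=2: MISS | VC [25, 14]
  [4] addr=0xe2 blk=14 s=2: VC-HIT | VC [25, 6]
  [5] addr=0xd3 blk=13 s=1: L1-HIT | VC [25, 6]
  [6] addr=0xef blk=14 s=2: L1-HIT | VC [25, 6]
  [7] addr=0xed blk=14 s=2: L1-HIT | VC [25, 6]
  [8] addr=0xe0 blk=14 s=2: L1-HIT | VC [25, 6]
  [9] addr=0x6a blk=6 s=2: VC-HIT | VC [25, 14]
  [10] addr=0x197 blk=25 s=1: VC-HIT | VC [13, 14]
  [11] addr=0x191 blk=25 s=1: L1-HIT | VC [13, 14]
  [12] addr=0x67 blk=6 s=2: L1-HIT | VC [13, 14]
  [13] addr=0x19b blk=25 s=1: L1-HIT | VC [13, 14]
  [14] addr=0xd2 blk=13 s=1: VC-HIT | VC [25, 14]
  [15] addr=0xe9 blk=14 s=2: VC-HIT | VC [25, 6]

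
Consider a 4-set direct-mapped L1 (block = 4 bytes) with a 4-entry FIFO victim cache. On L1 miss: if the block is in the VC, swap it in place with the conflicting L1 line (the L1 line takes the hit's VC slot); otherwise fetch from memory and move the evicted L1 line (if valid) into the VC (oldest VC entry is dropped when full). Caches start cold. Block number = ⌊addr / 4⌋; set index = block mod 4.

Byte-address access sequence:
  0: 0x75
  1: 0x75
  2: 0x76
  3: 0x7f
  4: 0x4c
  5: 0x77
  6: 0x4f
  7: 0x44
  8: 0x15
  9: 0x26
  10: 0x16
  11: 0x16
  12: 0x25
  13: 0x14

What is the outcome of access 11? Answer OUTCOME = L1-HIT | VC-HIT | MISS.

#0 0x75→b29/s1 MISS; vc=[]
#1 0x75→b29/s1 L1-HIT; vc=[]
#2 0x76→b29/s1 L1-HIT; vc=[]
#3 0x7f→b31/s3 MISS; vc=[]
#4 0x4c→b19/s3 MISS; vc=[31]
#5 0x77→b29/s1 L1-HIT; vc=[31]
#6 0x4f→b19/s3 L1-HIT; vc=[31]
#7 0x44→b17/s1 MISS; vc=[31,29]
#8 0x15→b5/s1 MISS; vc=[31,29,17]
#9 0x26→b9/s1 MISS; vc=[31,29,17,5]
#10 0x16→b5/s1 VC-HIT; vc=[31,29,17,9]
#11 0x16→b5/s1 L1-HIT; vc=[31,29,17,9]
#12 0x25→b9/s1 VC-HIT; vc=[31,29,17,5]
#13 0x14→b5/s1 VC-HIT; vc=[31,29,17,9]

OUTCOME = L1-HIT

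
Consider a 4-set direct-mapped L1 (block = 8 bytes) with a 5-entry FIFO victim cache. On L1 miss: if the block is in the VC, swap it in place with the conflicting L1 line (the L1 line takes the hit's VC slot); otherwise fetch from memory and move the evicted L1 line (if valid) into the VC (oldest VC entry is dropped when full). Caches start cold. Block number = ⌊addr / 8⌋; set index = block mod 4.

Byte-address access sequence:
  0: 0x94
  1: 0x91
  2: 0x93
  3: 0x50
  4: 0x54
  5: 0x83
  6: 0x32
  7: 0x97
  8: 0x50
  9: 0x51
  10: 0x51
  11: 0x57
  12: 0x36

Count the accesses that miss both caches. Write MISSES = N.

MISSES = 4

#0 0x94→b18/s2 MISS; vc=[]
#1 0x91→b18/s2 L1-HIT; vc=[]
#2 0x93→b18/s2 L1-HIT; vc=[]
#3 0x50→b10/s2 MISS; vc=[18]
#4 0x54→b10/s2 L1-HIT; vc=[18]
#5 0x83→b16/s0 MISS; vc=[18]
#6 0x32→b6/s2 MISS; vc=[18,10]
#7 0x97→b18/s2 VC-HIT; vc=[6,10]
#8 0x50→b10/s2 VC-HIT; vc=[6,18]
#9 0x51→b10/s2 L1-HIT; vc=[6,18]
#10 0x51→b10/s2 L1-HIT; vc=[6,18]
#11 0x57→b10/s2 L1-HIT; vc=[6,18]
#12 0x36→b6/s2 VC-HIT; vc=[10,18]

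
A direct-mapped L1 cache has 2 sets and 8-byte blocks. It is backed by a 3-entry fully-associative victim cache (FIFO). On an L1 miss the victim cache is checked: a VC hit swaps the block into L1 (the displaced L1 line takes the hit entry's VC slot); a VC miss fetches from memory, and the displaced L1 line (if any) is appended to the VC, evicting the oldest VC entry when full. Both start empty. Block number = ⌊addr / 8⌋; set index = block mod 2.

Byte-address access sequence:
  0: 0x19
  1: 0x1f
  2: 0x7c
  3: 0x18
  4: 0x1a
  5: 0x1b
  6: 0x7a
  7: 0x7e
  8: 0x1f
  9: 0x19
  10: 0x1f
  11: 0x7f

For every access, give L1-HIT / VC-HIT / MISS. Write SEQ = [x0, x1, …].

SEQ = [MISS, L1-HIT, MISS, VC-HIT, L1-HIT, L1-HIT, VC-HIT, L1-HIT, VC-HIT, L1-HIT, L1-HIT, VC-HIT]

  [0] addr=0x19 blk=3 s=1: MISS | VC []
  [1] addr=0x1f blk=3 s=1: L1-HIT | VC []
  [2] addr=0x7c blk=15 s=1: MISS | VC [3]
  [3] addr=0x18 blk=3 s=1: VC-HIT | VC [15]
  [4] addr=0x1a blk=3 s=1: L1-HIT | VC [15]
  [5] addr=0x1b blk=3 s=1: L1-HIT | VC [15]
  [6] addr=0x7a blk=15 s=1: VC-HIT | VC [3]
  [7] addr=0x7e blk=15 s=1: L1-HIT | VC [3]
  [8] addr=0x1f blk=3 s=1: VC-HIT | VC [15]
  [9] addr=0x19 blk=3 s=1: L1-HIT | VC [15]
  [10] addr=0x1f blk=3 s=1: L1-HIT | VC [15]
  [11] addr=0x7f blk=15 s=1: VC-HIT | VC [3]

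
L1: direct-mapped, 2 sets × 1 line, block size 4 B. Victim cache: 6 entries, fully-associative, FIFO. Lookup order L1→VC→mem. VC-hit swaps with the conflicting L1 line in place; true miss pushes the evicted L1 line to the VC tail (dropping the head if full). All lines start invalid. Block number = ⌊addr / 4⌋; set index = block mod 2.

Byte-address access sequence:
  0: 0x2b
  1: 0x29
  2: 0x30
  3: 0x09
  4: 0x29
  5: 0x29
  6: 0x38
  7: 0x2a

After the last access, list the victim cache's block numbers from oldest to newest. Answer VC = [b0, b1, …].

VC = [2, 12, 14]

#0 0x2b→b10/s0 MISS; vc=[]
#1 0x29→b10/s0 L1-HIT; vc=[]
#2 0x30→b12/s0 MISS; vc=[10]
#3 0x9→b2/s0 MISS; vc=[10,12]
#4 0x29→b10/s0 VC-HIT; vc=[2,12]
#5 0x29→b10/s0 L1-HIT; vc=[2,12]
#6 0x38→b14/s0 MISS; vc=[2,12,10]
#7 0x2a→b10/s0 VC-HIT; vc=[2,12,14]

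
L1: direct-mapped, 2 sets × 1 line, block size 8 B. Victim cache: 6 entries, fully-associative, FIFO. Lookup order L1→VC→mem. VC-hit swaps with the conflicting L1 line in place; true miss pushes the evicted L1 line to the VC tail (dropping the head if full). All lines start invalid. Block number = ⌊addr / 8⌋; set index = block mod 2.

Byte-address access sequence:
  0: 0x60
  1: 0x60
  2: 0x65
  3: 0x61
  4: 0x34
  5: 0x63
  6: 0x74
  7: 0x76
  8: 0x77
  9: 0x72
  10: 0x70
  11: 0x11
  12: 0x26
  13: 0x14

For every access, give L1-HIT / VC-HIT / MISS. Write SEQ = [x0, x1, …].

  [0] addr=0x60 blk=12 s=0: MISS | VC []
  [1] addr=0x60 blk=12 s=0: L1-HIT | VC []
  [2] addr=0x65 blk=12 s=0: L1-HIT | VC []
  [3] addr=0x61 blk=12 s=0: L1-HIT | VC []
  [4] addr=0x34 blk=6 s=0: MISS | VC [12]
  [5] addr=0x63 blk=12 s=0: VC-HIT | VC [6]
  [6] addr=0x74 blk=14 s=0: MISS | VC [6, 12]
  [7] addr=0x76 blk=14 s=0: L1-HIT | VC [6, 12]
  [8] addr=0x77 blk=14 s=0: L1-HIT | VC [6, 12]
  [9] addr=0x72 blk=14 s=0: L1-HIT | VC [6, 12]
  [10] addr=0x70 blk=14 s=0: L1-HIT | VC [6, 12]
  [11] addr=0x11 blk=2 s=0: MISS | VC [6, 12, 14]
  [12] addr=0x26 blk=4 s=0: MISS | VC [6, 12, 14, 2]
  [13] addr=0x14 blk=2 s=0: VC-HIT | VC [6, 12, 14, 4]

SEQ = [MISS, L1-HIT, L1-HIT, L1-HIT, MISS, VC-HIT, MISS, L1-HIT, L1-HIT, L1-HIT, L1-HIT, MISS, MISS, VC-HIT]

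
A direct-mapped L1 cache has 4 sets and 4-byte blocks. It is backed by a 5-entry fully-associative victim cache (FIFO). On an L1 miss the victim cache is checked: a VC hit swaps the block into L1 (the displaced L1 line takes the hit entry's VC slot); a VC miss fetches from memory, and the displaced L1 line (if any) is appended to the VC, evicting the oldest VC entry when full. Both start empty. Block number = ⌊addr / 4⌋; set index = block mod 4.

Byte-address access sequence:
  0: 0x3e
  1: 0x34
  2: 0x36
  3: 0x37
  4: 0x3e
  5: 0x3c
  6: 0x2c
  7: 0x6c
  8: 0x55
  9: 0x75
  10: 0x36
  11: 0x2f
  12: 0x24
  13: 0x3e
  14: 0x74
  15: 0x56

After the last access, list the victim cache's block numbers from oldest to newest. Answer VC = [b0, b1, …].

#0 0x3e→b15/s3 MISS; vc=[]
#1 0x34→b13/s1 MISS; vc=[]
#2 0x36→b13/s1 L1-HIT; vc=[]
#3 0x37→b13/s1 L1-HIT; vc=[]
#4 0x3e→b15/s3 L1-HIT; vc=[]
#5 0x3c→b15/s3 L1-HIT; vc=[]
#6 0x2c→b11/s3 MISS; vc=[15]
#7 0x6c→b27/s3 MISS; vc=[15,11]
#8 0x55→b21/s1 MISS; vc=[15,11,13]
#9 0x75→b29/s1 MISS; vc=[15,11,13,21]
#10 0x36→b13/s1 VC-HIT; vc=[15,11,29,21]
#11 0x2f→b11/s3 VC-HIT; vc=[15,27,29,21]
#12 0x24→b9/s1 MISS; vc=[15,27,29,21,13]
#13 0x3e→b15/s3 VC-HIT; vc=[11,27,29,21,13]
#14 0x74→b29/s1 VC-HIT; vc=[11,27,9,21,13]
#15 0x56→b21/s1 VC-HIT; vc=[11,27,9,29,13]

VC = [11, 27, 9, 29, 13]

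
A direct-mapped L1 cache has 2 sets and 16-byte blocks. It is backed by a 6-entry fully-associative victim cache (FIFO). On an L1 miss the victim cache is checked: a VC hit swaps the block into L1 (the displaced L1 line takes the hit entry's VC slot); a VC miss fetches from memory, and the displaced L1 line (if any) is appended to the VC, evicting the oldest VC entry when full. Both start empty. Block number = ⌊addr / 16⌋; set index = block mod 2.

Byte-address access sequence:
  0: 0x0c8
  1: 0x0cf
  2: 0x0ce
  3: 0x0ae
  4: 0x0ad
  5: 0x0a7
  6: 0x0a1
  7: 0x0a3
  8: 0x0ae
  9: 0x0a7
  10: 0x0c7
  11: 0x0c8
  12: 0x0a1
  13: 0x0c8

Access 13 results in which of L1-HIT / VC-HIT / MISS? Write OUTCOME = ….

0: 0xc8 (blk 12, set 0) → MISS  vc=[]
1: 0xcf (blk 12, set 0) → L1-HIT  vc=[]
2: 0xce (blk 12, set 0) → L1-HIT  vc=[]
3: 0xae (blk 10, set 0) → MISS  vc=[12]
4: 0xad (blk 10, set 0) → L1-HIT  vc=[12]
5: 0xa7 (blk 10, set 0) → L1-HIT  vc=[12]
6: 0xa1 (blk 10, set 0) → L1-HIT  vc=[12]
7: 0xa3 (blk 10, set 0) → L1-HIT  vc=[12]
8: 0xae (blk 10, set 0) → L1-HIT  vc=[12]
9: 0xa7 (blk 10, set 0) → L1-HIT  vc=[12]
10: 0xc7 (blk 12, set 0) → VC-HIT  vc=[10]
11: 0xc8 (blk 12, set 0) → L1-HIT  vc=[10]
12: 0xa1 (blk 10, set 0) → VC-HIT  vc=[12]
13: 0xc8 (blk 12, set 0) → VC-HIT  vc=[10]

OUTCOME = VC-HIT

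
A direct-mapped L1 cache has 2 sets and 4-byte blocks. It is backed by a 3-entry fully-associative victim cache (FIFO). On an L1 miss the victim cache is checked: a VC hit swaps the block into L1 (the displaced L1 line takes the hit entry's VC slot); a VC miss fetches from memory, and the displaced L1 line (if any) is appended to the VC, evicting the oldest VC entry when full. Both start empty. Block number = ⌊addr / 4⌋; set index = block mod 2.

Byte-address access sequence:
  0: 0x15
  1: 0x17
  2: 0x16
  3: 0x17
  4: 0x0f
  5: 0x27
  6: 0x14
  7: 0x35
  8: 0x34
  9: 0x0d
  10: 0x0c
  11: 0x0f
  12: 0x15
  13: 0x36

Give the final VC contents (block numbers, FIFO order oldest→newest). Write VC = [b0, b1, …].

VC = [9, 5, 3]

0: 0x15 (blk 5, set 1) → MISS  vc=[]
1: 0x17 (blk 5, set 1) → L1-HIT  vc=[]
2: 0x16 (blk 5, set 1) → L1-HIT  vc=[]
3: 0x17 (blk 5, set 1) → L1-HIT  vc=[]
4: 0xf (blk 3, set 1) → MISS  vc=[5]
5: 0x27 (blk 9, set 1) → MISS  vc=[5, 3]
6: 0x14 (blk 5, set 1) → VC-HIT  vc=[9, 3]
7: 0x35 (blk 13, set 1) → MISS  vc=[9, 3, 5]
8: 0x34 (blk 13, set 1) → L1-HIT  vc=[9, 3, 5]
9: 0xd (blk 3, set 1) → VC-HIT  vc=[9, 13, 5]
10: 0xc (blk 3, set 1) → L1-HIT  vc=[9, 13, 5]
11: 0xf (blk 3, set 1) → L1-HIT  vc=[9, 13, 5]
12: 0x15 (blk 5, set 1) → VC-HIT  vc=[9, 13, 3]
13: 0x36 (blk 13, set 1) → VC-HIT  vc=[9, 5, 3]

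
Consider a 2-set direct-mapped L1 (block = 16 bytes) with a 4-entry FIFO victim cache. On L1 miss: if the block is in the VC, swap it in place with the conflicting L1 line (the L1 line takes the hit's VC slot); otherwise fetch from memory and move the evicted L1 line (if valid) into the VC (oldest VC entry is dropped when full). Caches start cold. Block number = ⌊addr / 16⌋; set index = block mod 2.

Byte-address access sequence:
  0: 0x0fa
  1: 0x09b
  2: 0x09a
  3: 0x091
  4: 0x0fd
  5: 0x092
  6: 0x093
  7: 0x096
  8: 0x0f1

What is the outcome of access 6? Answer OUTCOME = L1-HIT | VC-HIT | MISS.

OUTCOME = L1-HIT

#0 0xfa→b15/s1 MISS; vc=[]
#1 0x9b→b9/s1 MISS; vc=[15]
#2 0x9a→b9/s1 L1-HIT; vc=[15]
#3 0x91→b9/s1 L1-HIT; vc=[15]
#4 0xfd→b15/s1 VC-HIT; vc=[9]
#5 0x92→b9/s1 VC-HIT; vc=[15]
#6 0x93→b9/s1 L1-HIT; vc=[15]
#7 0x96→b9/s1 L1-HIT; vc=[15]
#8 0xf1→b15/s1 VC-HIT; vc=[9]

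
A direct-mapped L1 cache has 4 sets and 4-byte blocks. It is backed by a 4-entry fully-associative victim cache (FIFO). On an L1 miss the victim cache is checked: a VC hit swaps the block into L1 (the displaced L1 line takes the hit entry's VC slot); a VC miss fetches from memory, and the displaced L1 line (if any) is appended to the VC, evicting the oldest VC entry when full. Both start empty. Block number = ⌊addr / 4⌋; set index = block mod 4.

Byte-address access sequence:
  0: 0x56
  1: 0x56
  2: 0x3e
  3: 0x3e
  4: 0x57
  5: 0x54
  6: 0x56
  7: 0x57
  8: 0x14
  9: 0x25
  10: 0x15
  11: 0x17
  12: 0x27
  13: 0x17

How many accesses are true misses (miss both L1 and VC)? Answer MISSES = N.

MISSES = 4

  [0] addr=0x56 blk=21 s=1: MISS | VC []
  [1] addr=0x56 blk=21 s=1: L1-HIT | VC []
  [2] addr=0x3e blk=15 s=3: MISS | VC []
  [3] addr=0x3e blk=15 s=3: L1-HIT | VC []
  [4] addr=0x57 blk=21 s=1: L1-HIT | VC []
  [5] addr=0x54 blk=21 s=1: L1-HIT | VC []
  [6] addr=0x56 blk=21 s=1: L1-HIT | VC []
  [7] addr=0x57 blk=21 s=1: L1-HIT | VC []
  [8] addr=0x14 blk=5 s=1: MISS | VC [21]
  [9] addr=0x25 blk=9 s=1: MISS | VC [21, 5]
  [10] addr=0x15 blk=5 s=1: VC-HIT | VC [21, 9]
  [11] addr=0x17 blk=5 s=1: L1-HIT | VC [21, 9]
  [12] addr=0x27 blk=9 s=1: VC-HIT | VC [21, 5]
  [13] addr=0x17 blk=5 s=1: VC-HIT | VC [21, 9]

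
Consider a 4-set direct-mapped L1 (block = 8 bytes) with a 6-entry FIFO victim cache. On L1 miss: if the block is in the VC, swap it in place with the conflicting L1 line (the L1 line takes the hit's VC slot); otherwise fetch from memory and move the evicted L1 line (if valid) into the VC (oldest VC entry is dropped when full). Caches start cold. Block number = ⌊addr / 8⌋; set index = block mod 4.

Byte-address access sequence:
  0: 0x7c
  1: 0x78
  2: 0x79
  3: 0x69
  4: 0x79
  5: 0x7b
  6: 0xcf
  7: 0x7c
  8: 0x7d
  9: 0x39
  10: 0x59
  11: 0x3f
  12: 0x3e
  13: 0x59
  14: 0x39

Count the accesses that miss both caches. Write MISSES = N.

  [0] addr=0x7c blk=15 s=3: MISS | VC []
  [1] addr=0x78 blk=15 s=3: L1-HIT | VC []
  [2] addr=0x79 blk=15 s=3: L1-HIT | VC []
  [3] addr=0x69 blk=13 s=1: MISS | VC []
  [4] addr=0x79 blk=15 s=3: L1-HIT | VC []
  [5] addr=0x7b blk=15 s=3: L1-HIT | VC []
  [6] addr=0xcf blk=25 s=1: MISS | VC [13]
  [7] addr=0x7c blk=15 s=3: L1-HIT | VC [13]
  [8] addr=0x7d blk=15 s=3: L1-HIT | VC [13]
  [9] addr=0x39 blk=7 s=3: MISS | VC [13, 15]
  [10] addr=0x59 blk=11 s=3: MISS | VC [13, 15, 7]
  [11] addr=0x3f blk=7 s=3: VC-HIT | VC [13, 15, 11]
  [12] addr=0x3e blk=7 s=3: L1-HIT | VC [13, 15, 11]
  [13] addr=0x59 blk=11 s=3: VC-HIT | VC [13, 15, 7]
  [14] addr=0x39 blk=7 s=3: VC-HIT | VC [13, 15, 11]

MISSES = 5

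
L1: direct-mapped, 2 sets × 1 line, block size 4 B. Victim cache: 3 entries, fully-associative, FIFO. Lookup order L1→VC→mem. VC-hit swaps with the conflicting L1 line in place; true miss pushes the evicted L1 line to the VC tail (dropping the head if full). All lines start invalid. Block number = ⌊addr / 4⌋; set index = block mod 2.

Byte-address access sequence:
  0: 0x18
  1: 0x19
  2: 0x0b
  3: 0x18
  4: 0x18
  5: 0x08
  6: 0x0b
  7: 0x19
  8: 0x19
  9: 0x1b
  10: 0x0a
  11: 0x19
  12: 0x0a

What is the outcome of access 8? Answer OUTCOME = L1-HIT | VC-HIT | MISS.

OUTCOME = L1-HIT

0: 0x18 (blk 6, set 0) → MISS  vc=[]
1: 0x19 (blk 6, set 0) → L1-HIT  vc=[]
2: 0xb (blk 2, set 0) → MISS  vc=[6]
3: 0x18 (blk 6, set 0) → VC-HIT  vc=[2]
4: 0x18 (blk 6, set 0) → L1-HIT  vc=[2]
5: 0x8 (blk 2, set 0) → VC-HIT  vc=[6]
6: 0xb (blk 2, set 0) → L1-HIT  vc=[6]
7: 0x19 (blk 6, set 0) → VC-HIT  vc=[2]
8: 0x19 (blk 6, set 0) → L1-HIT  vc=[2]
9: 0x1b (blk 6, set 0) → L1-HIT  vc=[2]
10: 0xa (blk 2, set 0) → VC-HIT  vc=[6]
11: 0x19 (blk 6, set 0) → VC-HIT  vc=[2]
12: 0xa (blk 2, set 0) → VC-HIT  vc=[6]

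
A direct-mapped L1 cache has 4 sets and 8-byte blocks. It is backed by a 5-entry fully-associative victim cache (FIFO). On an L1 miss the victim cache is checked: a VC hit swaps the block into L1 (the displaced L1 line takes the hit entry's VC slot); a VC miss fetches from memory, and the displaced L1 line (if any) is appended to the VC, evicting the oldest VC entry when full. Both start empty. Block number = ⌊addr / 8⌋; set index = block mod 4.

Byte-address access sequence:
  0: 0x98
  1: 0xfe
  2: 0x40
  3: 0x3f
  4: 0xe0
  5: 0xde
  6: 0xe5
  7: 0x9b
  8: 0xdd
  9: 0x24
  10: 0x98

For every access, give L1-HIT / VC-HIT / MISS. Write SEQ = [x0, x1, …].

#0 0x98→b19/s3 MISS; vc=[]
#1 0xfe→b31/s3 MISS; vc=[19]
#2 0x40→b8/s0 MISS; vc=[19]
#3 0x3f→b7/s3 MISS; vc=[19,31]
#4 0xe0→b28/s0 MISS; vc=[19,31,8]
#5 0xde→b27/s3 MISS; vc=[19,31,8,7]
#6 0xe5→b28/s0 L1-HIT; vc=[19,31,8,7]
#7 0x9b→b19/s3 VC-HIT; vc=[27,31,8,7]
#8 0xdd→b27/s3 VC-HIT; vc=[19,31,8,7]
#9 0x24→b4/s0 MISS; vc=[19,31,8,7,28]
#10 0x98→b19/s3 VC-HIT; vc=[27,31,8,7,28]

SEQ = [MISS, MISS, MISS, MISS, MISS, MISS, L1-HIT, VC-HIT, VC-HIT, MISS, VC-HIT]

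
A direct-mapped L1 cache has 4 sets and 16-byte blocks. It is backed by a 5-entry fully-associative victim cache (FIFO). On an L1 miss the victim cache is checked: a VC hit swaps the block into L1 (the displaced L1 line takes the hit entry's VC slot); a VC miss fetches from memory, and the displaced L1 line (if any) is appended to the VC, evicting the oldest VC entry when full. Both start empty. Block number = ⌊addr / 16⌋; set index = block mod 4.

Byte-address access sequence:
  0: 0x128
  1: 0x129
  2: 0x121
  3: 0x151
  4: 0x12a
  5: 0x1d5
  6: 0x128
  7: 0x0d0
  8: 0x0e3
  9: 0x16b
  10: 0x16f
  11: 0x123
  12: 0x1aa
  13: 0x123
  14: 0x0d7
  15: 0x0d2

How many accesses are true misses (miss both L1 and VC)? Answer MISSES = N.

MISSES = 7

0: 0x128 (blk 18, set 2) → MISS  vc=[]
1: 0x129 (blk 18, set 2) → L1-HIT  vc=[]
2: 0x121 (blk 18, set 2) → L1-HIT  vc=[]
3: 0x151 (blk 21, set 1) → MISS  vc=[]
4: 0x12a (blk 18, set 2) → L1-HIT  vc=[]
5: 0x1d5 (blk 29, set 1) → MISS  vc=[21]
6: 0x128 (blk 18, set 2) → L1-HIT  vc=[21]
7: 0xd0 (blk 13, set 1) → MISS  vc=[21, 29]
8: 0xe3 (blk 14, set 2) → MISS  vc=[21, 29, 18]
9: 0x16b (blk 22, set 2) → MISS  vc=[21, 29, 18, 14]
10: 0x16f (blk 22, set 2) → L1-HIT  vc=[21, 29, 18, 14]
11: 0x123 (blk 18, set 2) → VC-HIT  vc=[21, 29, 22, 14]
12: 0x1aa (blk 26, set 2) → MISS  vc=[21, 29, 22, 14, 18]
13: 0x123 (blk 18, set 2) → VC-HIT  vc=[21, 29, 22, 14, 26]
14: 0xd7 (blk 13, set 1) → L1-HIT  vc=[21, 29, 22, 14, 26]
15: 0xd2 (blk 13, set 1) → L1-HIT  vc=[21, 29, 22, 14, 26]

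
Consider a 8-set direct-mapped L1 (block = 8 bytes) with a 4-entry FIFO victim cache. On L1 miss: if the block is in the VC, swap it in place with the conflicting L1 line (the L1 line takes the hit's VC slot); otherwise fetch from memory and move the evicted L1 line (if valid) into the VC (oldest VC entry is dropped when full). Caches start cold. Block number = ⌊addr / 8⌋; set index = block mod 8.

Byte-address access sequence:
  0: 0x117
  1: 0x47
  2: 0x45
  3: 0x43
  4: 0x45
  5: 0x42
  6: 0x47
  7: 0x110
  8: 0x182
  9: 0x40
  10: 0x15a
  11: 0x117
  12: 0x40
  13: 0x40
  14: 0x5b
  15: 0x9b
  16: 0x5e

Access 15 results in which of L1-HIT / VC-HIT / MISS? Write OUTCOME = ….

OUTCOME = MISS

#0 0x117→b34/s2 MISS; vc=[]
#1 0x47→b8/s0 MISS; vc=[]
#2 0x45→b8/s0 L1-HIT; vc=[]
#3 0x43→b8/s0 L1-HIT; vc=[]
#4 0x45→b8/s0 L1-HIT; vc=[]
#5 0x42→b8/s0 L1-HIT; vc=[]
#6 0x47→b8/s0 L1-HIT; vc=[]
#7 0x110→b34/s2 L1-HIT; vc=[]
#8 0x182→b48/s0 MISS; vc=[8]
#9 0x40→b8/s0 VC-HIT; vc=[48]
#10 0x15a→b43/s3 MISS; vc=[48]
#11 0x117→b34/s2 L1-HIT; vc=[48]
#12 0x40→b8/s0 L1-HIT; vc=[48]
#13 0x40→b8/s0 L1-HIT; vc=[48]
#14 0x5b→b11/s3 MISS; vc=[48,43]
#15 0x9b→b19/s3 MISS; vc=[48,43,11]
#16 0x5e→b11/s3 VC-HIT; vc=[48,43,19]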